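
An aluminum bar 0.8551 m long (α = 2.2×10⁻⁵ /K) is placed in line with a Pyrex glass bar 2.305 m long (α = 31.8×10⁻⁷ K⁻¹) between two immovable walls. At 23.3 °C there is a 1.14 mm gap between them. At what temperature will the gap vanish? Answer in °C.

T = 66.9 °C

Gap closes when ΔL₁ + ΔL₂ = 1.14 mm = 1.14×10⁻³ m
(α₁L₁ + α₂L₂)ΔT = g
α₁L₁ + α₂L₂ = 2.2×10⁻⁵×0.8551 + 31.8×10⁻⁷×2.305 = 2.61421×10⁻⁵ m/K
ΔT = 1.14×10⁻³ / 2.61421×10⁻⁵ = 43.608 K
T = 23.3 + 43.608 = 66.908 °C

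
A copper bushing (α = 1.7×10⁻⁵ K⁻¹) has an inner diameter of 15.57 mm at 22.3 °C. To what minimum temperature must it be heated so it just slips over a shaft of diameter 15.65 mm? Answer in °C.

Required Δd = 15.65 − 15.57 = 0.08 mm
Δd = αd₀ΔT ⇒ ΔT = Δd/(αd₀) = 0.08 / (1.7×10⁻⁵ × 15.57) = 302.24 K
T_min = 22.3 + 302.24 = 324.54 °C

T = 325 °C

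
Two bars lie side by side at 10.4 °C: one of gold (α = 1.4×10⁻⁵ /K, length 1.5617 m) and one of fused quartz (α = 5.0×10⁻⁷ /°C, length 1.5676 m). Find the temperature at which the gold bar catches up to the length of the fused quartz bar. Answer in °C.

T = 290.3 °C

L₁(1 + α₁ΔT) = L₂(1 + α₂ΔT) ⇒ ΔT = (L₂ − L₁)/(α₁L₁ − α₂L₂)
L₂ − L₁ = 1.5676 − 1.5617 = 5.90×10⁻³ m
α₁L₁ − α₂L₂ = 1.4×10⁻⁵×1.5617 − 5.0×10⁻⁷×1.5676 = 2.108×10⁻⁵ m/K
ΔT = 5.90×10⁻³ / 2.108×10⁻⁵ = 279.886 K
T = 10.4 + 279.886 = 290.286 °C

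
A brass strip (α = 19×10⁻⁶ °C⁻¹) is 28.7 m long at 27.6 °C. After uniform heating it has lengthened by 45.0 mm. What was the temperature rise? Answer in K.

ΔL = αL₀ΔT ⇒ ΔT = ΔL / (αL₀)
ΔT = 45.0×10⁻³ m / (19×10⁻⁶ × 28.7 m) = 82.523 K

ΔT = 82.5 K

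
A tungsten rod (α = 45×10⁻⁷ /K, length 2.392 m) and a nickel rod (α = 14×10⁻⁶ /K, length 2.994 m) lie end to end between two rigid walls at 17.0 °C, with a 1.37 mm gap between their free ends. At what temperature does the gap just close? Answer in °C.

α₁L₁ = 1.0764×10⁻⁵ m/K, α₂L₂ = 4.1916×10⁻⁵ m/K → total 5.268×10⁻⁵ m/K
ΔT = g/(α₁L₁+α₂L₂) = 1.37×10⁻³ / 5.268×10⁻⁵ = 26.006 K
T = 17.0 + 26.006 = 43.006 °C

T = 43.0 °C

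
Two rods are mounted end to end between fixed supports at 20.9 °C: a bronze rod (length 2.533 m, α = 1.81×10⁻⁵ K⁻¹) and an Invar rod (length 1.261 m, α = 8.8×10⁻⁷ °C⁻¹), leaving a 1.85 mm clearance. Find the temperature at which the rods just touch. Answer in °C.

T = 60.3 °C

α₁L₁ = 4.58473×10⁻⁵ m/K, α₂L₂ = 1.10968×10⁻⁶ m/K → total 4.695698×10⁻⁵ m/K
ΔT = g/(α₁L₁+α₂L₂) = 1.85×10⁻³ / 4.695698×10⁻⁵ = 39.398 K
T = 20.9 + 39.398 = 60.298 °C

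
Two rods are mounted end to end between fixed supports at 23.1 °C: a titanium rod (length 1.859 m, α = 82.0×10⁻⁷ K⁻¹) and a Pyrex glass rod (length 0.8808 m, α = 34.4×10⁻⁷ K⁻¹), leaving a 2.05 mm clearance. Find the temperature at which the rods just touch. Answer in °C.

T = 135 °C

Gap closes when ΔL₁ + ΔL₂ = 2.05 mm = 2.05×10⁻³ m
(α₁L₁ + α₂L₂)ΔT = g
α₁L₁ + α₂L₂ = 82.0×10⁻⁷×1.859 + 34.4×10⁻⁷×0.8808 = 1.8273752×10⁻⁵ m/K
ΔT = 2.05×10⁻³ / 1.8273752×10⁻⁵ = 112.18 K
T = 23.1 + 112.18 = 135.28 °C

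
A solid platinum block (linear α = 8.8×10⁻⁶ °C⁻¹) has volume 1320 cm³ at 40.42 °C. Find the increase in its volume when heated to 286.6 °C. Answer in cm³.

ΔV = 8.58 cm³

Isotropic solid: β ≈ 3α = 2.6×10⁻⁵ /K; ΔT = 246.18 K
ΔV = 3αV₀ΔT = 3(8.8×10⁻⁶)(1320)(246.18) = 8.58 cm³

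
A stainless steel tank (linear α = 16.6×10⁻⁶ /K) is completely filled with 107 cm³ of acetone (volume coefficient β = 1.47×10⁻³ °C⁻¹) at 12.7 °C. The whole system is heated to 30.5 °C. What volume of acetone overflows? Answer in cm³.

2.70 cm³

The tank also expands: β_container ≈ 3α = 4.98×10⁻⁵ /K
Net overflow = V₀(β_liq − 3α_cont)ΔT
β − 3α = 1.47×10⁻³ − 4.98×10⁻⁵ = 1.4202×10⁻³ /K; ΔT = 17.8 K
ΔV = 107 × 1.4202×10⁻³ × 17.8 = 2.70 cm³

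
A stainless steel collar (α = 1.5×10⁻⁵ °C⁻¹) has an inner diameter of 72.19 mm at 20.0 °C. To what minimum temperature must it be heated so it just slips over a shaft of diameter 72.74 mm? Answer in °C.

T = 528 °C

Required Δd = 72.74 − 72.19 = 0.55 mm
Δd = αd₀ΔT ⇒ ΔT = Δd/(αd₀) = 0.55 / (1.5×10⁻⁵ × 72.19) = 507.92 K
T_min = 20.0 + 507.92 = 527.92 °C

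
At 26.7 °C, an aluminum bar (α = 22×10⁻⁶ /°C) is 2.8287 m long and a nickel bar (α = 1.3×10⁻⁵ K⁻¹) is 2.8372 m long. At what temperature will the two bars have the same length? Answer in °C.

T = 362.0 °C

Equal length when α₁L₁ΔT − α₂L₂ΔT = L₂ − L₁ = 8.50×10⁻³ m
α₁L₁ = 6.22314×10⁻⁵, α₂L₂ = 3.68836×10⁻⁵ → Δ(αL) = 2.53478×10⁻⁵ m/K
ΔT = 8.50×10⁻³ / 2.53478×10⁻⁵ = 335.335 K, so T = 26.7 + 335.335 = 362.035 °C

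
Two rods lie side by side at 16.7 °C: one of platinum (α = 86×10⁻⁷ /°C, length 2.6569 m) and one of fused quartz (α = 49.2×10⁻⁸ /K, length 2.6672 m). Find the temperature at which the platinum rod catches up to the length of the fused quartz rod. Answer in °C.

T = 494.9 °C

Equal length when α₁L₁ΔT − α₂L₂ΔT = L₂ − L₁ = 1.03×10⁻² m
α₁L₁ = 2.284934×10⁻⁵, α₂L₂ = 1.3122624×10⁻⁶ → Δ(αL) = 2.15370776×10⁻⁵ m/K
ΔT = 1.03×10⁻² / 2.15370776×10⁻⁵ = 478.245 K, so T = 16.7 + 478.245 = 494.945 °C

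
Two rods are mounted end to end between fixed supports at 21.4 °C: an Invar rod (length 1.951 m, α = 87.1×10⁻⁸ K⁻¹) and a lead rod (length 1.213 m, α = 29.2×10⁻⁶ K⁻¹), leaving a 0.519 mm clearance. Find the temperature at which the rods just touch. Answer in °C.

α₁L₁ = 1.699321×10⁻⁶ m/K, α₂L₂ = 3.54196×10⁻⁵ m/K → total 3.7118921×10⁻⁵ m/K
ΔT = g/(α₁L₁+α₂L₂) = 5.19×10⁻⁴ / 3.7118921×10⁻⁵ = 13.982 K
T = 21.4 + 13.982 = 35.382 °C

T = 35.4 °C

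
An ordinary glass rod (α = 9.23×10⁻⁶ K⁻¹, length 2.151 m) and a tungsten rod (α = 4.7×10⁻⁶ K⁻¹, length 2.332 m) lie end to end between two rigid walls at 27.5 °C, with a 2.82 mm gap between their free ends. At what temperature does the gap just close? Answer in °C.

T = 119 °C

α₁L₁ = 1.985373×10⁻⁵ m/K, α₂L₂ = 1.09604×10⁻⁵ m/K → total 3.081413×10⁻⁵ m/K
ΔT = g/(α₁L₁+α₂L₂) = 2.82×10⁻³ / 3.081413×10⁻⁵ = 91.52 K
T = 27.5 + 91.52 = 119.02 °C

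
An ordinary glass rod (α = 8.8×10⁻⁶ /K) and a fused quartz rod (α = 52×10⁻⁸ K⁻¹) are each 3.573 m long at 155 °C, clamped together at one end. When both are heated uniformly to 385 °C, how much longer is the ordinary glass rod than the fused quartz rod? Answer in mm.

ΔT = 230 K
ordinary glass: ΔL = 8.8×10⁻⁶ × 3.573 m × 230 = 7.2318×10⁻³ m = 7.2318 mm
fused quartz: ΔL = 52×10⁻⁸ × 3.573 m × 230 = 4.2733×10⁻⁴ m = 0.42733 mm
difference = 7.2318 − 0.42733 = 6.80447 mm

6.80 mm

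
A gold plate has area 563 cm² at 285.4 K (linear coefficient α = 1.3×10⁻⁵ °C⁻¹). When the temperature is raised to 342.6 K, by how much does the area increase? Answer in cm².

Area coefficient ≈ 2α; |ΔT| = 57.2 K
ΔA = 2αA₀ΔT = 2(1.3×10⁻⁵)(563)(57.2) = 0.837 cm²

ΔA = 0.837 cm²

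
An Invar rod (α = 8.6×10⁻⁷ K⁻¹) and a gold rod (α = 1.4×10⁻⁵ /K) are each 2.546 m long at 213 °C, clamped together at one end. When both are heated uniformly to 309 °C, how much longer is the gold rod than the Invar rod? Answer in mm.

3.21 mm

ΔT = 96 K
Invar: ΔL = 8.6×10⁻⁷ × 2.546 m × 96 = 2.1020×10⁻⁴ m = 0.21020 mm
gold: ΔL = 1.4×10⁻⁵ × 2.546 m × 96 = 3.4218×10⁻³ m = 3.4218 mm
difference = 3.4218 − 0.21020 = 3.2116 mm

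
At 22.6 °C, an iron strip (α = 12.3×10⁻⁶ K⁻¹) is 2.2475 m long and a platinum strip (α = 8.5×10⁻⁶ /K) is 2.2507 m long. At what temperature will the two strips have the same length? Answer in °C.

L₁(1 + α₁ΔT) = L₂(1 + α₂ΔT) ⇒ ΔT = (L₂ − L₁)/(α₁L₁ − α₂L₂)
L₂ − L₁ = 2.2507 − 2.2475 = 3.20×10⁻³ m
α₁L₁ − α₂L₂ = 12.3×10⁻⁶×2.2475 − 8.5×10⁻⁶×2.2507 = 8.5133×10⁻⁶ m/K
ΔT = 3.20×10⁻³ / 8.5133×10⁻⁶ = 375.882 K
T = 22.6 + 375.882 = 398.482 °C

T = 398.5 °C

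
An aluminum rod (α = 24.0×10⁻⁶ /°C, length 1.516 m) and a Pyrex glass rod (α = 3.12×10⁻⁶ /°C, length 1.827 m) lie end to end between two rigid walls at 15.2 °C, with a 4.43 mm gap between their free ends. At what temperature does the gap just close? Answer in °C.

α₁L₁ = 3.6384×10⁻⁵ m/K, α₂L₂ = 5.70024×10⁻⁶ m/K → total 4.208424×10⁻⁵ m/K
ΔT = g/(α₁L₁+α₂L₂) = 4.43×10⁻³ / 4.208424×10⁻⁵ = 105.27 K
T = 15.2 + 105.27 = 120.47 °C

T = 120 °C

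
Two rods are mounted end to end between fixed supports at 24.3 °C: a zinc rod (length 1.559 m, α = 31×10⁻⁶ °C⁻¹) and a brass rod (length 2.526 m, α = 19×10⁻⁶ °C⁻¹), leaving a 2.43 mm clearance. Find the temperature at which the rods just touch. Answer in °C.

T = 49.5 °C

Gap closes when ΔL₁ + ΔL₂ = 2.43 mm = 2.43×10⁻³ m
(α₁L₁ + α₂L₂)ΔT = g
α₁L₁ + α₂L₂ = 31×10⁻⁶×1.559 + 19×10⁻⁶×2.526 = 9.6323×10⁻⁵ m/K
ΔT = 2.43×10⁻³ / 9.6323×10⁻⁵ = 25.228 K
T = 24.3 + 25.228 = 49.528 °C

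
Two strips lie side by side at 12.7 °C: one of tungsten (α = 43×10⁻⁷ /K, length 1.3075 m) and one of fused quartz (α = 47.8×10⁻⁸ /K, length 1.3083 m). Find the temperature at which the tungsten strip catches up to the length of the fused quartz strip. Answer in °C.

T = 172.8 °C

Equal length when α₁L₁ΔT − α₂L₂ΔT = L₂ − L₁ = 8.00×10⁻⁴ m
α₁L₁ = 5.62225×10⁻⁶, α₂L₂ = 6.253674×10⁻⁷ → Δ(αL) = 4.9968826×10⁻⁶ m/K
ΔT = 8.00×10⁻⁴ / 4.9968826×10⁻⁶ = 160.100 K, so T = 12.7 + 160.100 = 172.800 °C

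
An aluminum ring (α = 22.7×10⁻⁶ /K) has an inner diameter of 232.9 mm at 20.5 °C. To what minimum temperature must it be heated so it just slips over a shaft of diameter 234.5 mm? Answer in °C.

T = 323 °C

Required Δd = 234.5 − 232.9 = 1.6 mm
Δd = αd₀ΔT ⇒ ΔT = Δd/(αd₀) = 1.6 / (22.7×10⁻⁶ × 232.9) = 302.64 K
T_min = 20.5 + 302.64 = 323.14 °C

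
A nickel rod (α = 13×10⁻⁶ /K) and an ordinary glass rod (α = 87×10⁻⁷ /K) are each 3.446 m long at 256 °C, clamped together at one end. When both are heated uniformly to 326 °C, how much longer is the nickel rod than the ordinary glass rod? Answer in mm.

1.04 mm

ΔT = 70 K
nickel: ΔL = 13×10⁻⁶ × 3.446 m × 70 = 3.1359×10⁻³ m = 3.1359 mm
ordinary glass: ΔL = 87×10⁻⁷ × 3.446 m × 70 = 2.0986×10⁻³ m = 2.0986 mm
difference = 3.1359 − 2.0986 = 1.0373 mm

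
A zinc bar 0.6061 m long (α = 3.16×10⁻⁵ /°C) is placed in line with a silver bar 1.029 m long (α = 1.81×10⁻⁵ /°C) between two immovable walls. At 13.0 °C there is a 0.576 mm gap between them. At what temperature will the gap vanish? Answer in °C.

Gap closes when ΔL₁ + ΔL₂ = 0.576 mm = 5.76×10⁻⁴ m
(α₁L₁ + α₂L₂)ΔT = g
α₁L₁ + α₂L₂ = 3.16×10⁻⁵×0.6061 + 1.81×10⁻⁵×1.029 = 3.777766×10⁻⁵ m/K
ΔT = 5.76×10⁻⁴ / 3.777766×10⁻⁵ = 15.247 K
T = 13.0 + 15.247 = 28.247 °C

T = 28.2 °C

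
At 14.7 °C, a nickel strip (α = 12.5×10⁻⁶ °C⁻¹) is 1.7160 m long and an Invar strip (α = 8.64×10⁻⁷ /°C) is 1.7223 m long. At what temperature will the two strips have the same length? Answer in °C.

T = 330.3 °C

Equal length when α₁L₁ΔT − α₂L₂ΔT = L₂ − L₁ = 6.30×10⁻³ m
α₁L₁ = 2.145×10⁻⁵, α₂L₂ = 1.4880672×10⁻⁶ → Δ(αL) = 1.99619328×10⁻⁵ m/K
ΔT = 6.30×10⁻³ / 1.99619328×10⁻⁵ = 315.601 K, so T = 14.7 + 315.601 = 330.301 °C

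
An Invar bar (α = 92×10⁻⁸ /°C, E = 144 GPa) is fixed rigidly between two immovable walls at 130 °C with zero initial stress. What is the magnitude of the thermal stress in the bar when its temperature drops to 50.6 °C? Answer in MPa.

Fully constrained: the free strain ε = αΔT is blocked, so σ = Eε = EαΔT.
|ΔT| = 79.4 K
σ = 144×10⁹ × 92×10⁻⁸ × 79.4 = 1.05×10⁷ Pa

σ = 10.5 MPa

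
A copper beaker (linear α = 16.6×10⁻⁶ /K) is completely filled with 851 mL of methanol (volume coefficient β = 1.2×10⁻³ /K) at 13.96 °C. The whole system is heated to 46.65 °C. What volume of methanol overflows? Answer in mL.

The beaker also expands: β_container ≈ 3α = 4.98×10⁻⁵ /K
Net overflow = V₀(β_liq − 3α_cont)ΔT
β − 3α = 1.20×10⁻³ − 4.98×10⁻⁵ = 1.1502×10⁻³ /K; ΔT = 32.69 K
ΔV = 851 × 1.1502×10⁻³ × 32.69 = 32.0 mL

32.0 mL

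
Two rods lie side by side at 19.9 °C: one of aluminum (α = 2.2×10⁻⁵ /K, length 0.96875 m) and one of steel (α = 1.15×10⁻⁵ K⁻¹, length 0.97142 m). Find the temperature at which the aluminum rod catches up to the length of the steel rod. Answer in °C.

Equal length when α₁L₁ΔT − α₂L₂ΔT = L₂ − L₁ = 2.67×10⁻³ m
α₁L₁ = 2.13125×10⁻⁵, α₂L₂ = 1.117133×10⁻⁵ → Δ(αL) = 1.014117×10⁻⁵ m/K
ΔT = 2.67×10⁻³ / 1.014117×10⁻⁵ = 263.283 K, so T = 19.9 + 263.283 = 283.183 °C

T = 283.2 °C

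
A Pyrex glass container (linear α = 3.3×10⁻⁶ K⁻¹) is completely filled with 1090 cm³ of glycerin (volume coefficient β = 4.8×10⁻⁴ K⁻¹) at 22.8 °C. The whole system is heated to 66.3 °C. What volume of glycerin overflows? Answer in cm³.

The container also expands: β_container ≈ 3α = 9.9×10⁻⁶ /K
Net overflow = V₀(β_liq − 3α_cont)ΔT
β − 3α = 4.80×10⁻⁴ − 9.9×10⁻⁶ = 4.701×10⁻⁴ /K; ΔT = 43.5 K
ΔV = 1090 × 4.701×10⁻⁴ × 43.5 = 22.3 cm³

22.3 cm³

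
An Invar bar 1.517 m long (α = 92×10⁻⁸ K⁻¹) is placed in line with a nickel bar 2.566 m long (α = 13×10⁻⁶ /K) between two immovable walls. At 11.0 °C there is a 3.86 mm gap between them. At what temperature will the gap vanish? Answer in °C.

Gap closes when ΔL₁ + ΔL₂ = 3.86 mm = 3.86×10⁻³ m
(α₁L₁ + α₂L₂)ΔT = g
α₁L₁ + α₂L₂ = 92×10⁻⁸×1.517 + 13×10⁻⁶×2.566 = 3.475364×10⁻⁵ m/K
ΔT = 3.86×10⁻³ / 3.475364×10⁻⁵ = 111.07 K
T = 11.0 + 111.07 = 122.07 °C

T = 122 °C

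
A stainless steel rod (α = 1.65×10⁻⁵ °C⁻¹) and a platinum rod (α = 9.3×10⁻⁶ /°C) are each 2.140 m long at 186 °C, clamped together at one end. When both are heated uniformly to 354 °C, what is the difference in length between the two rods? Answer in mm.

ΔT = 168 K
stainless steel: ΔL = 1.65×10⁻⁵ × 2.140 m × 168 = 5.9321×10⁻³ m = 5.9321 mm
platinum: ΔL = 9.3×10⁻⁶ × 2.140 m × 168 = 3.3435×10⁻³ m = 3.3435 mm
difference = 5.9321 − 3.3435 = 2.5886 mm

2.59 mm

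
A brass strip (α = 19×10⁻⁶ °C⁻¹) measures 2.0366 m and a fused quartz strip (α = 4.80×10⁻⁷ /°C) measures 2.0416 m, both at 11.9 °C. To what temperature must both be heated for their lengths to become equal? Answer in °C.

T = 144.5 °C

L₁(1 + α₁ΔT) = L₂(1 + α₂ΔT) ⇒ ΔT = (L₂ − L₁)/(α₁L₁ − α₂L₂)
L₂ − L₁ = 2.0416 − 2.0366 = 5.00×10⁻³ m
α₁L₁ − α₂L₂ = 19×10⁻⁶×2.0366 − 4.80×10⁻⁷×2.0416 = 3.7715432×10⁻⁵ m/K
ΔT = 5.00×10⁻³ / 3.7715432×10⁻⁵ = 132.572 K
T = 11.9 + 132.572 = 144.472 °C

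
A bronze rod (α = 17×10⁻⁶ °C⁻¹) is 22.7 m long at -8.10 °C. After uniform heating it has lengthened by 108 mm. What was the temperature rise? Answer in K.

ΔT = 280 K

ΔL = αL₀ΔT ⇒ ΔT = ΔL / (αL₀)
ΔT = 108×10⁻³ m / (17×10⁻⁶ × 22.7 m) = 279.87 K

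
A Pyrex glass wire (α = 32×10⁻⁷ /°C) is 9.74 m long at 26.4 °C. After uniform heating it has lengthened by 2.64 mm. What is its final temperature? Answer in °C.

T = 111 °C

ΔL = αL₀ΔT ⇒ ΔT = ΔL / (αL₀)
ΔT = 2.64×10⁻³ m / (32×10⁻⁷ × 9.74 m) = 84.70 K
T = 26.4 + 84.70 = 111.10 °C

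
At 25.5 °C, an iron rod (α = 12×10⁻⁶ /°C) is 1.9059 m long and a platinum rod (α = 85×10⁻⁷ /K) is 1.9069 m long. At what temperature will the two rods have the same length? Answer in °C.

Equal length when α₁L₁ΔT − α₂L₂ΔT = L₂ − L₁ = 1.00×10⁻³ m
α₁L₁ = 2.28708×10⁻⁵, α₂L₂ = 1.620865×10⁻⁵ → Δ(αL) = 6.66215×10⁻⁶ m/K
ΔT = 1.00×10⁻³ / 6.66215×10⁻⁶ = 150.102 K, so T = 25.5 + 150.102 = 175.602 °C

T = 175.6 °C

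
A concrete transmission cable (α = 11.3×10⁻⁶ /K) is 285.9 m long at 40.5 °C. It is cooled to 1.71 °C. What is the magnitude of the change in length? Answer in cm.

ΔL = 12.5 cm

|ΔT| = |1.71 − 40.5| = 38.79 K
ΔL = αL₀ΔT = (11.3×10⁻⁶)(285.9)(38.79) = 1.25×10⁻¹ m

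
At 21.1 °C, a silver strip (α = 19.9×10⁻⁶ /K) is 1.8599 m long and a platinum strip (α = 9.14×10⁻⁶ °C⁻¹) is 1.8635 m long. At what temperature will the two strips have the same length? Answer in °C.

Equal length when α₁L₁ΔT − α₂L₂ΔT = L₂ − L₁ = 3.60×10⁻³ m
α₁L₁ = 3.701201×10⁻⁵, α₂L₂ = 1.703239×10⁻⁵ → Δ(αL) = 1.997962×10⁻⁵ m/K
ΔT = 3.60×10⁻³ / 1.997962×10⁻⁵ = 180.184 K, so T = 21.1 + 180.184 = 201.284 °C

T = 201.3 °C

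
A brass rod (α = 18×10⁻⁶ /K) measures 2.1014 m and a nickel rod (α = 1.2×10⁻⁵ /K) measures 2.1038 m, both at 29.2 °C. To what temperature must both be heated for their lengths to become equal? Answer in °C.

L₁(1 + α₁ΔT) = L₂(1 + α₂ΔT) ⇒ ΔT = (L₂ − L₁)/(α₁L₁ − α₂L₂)
L₂ − L₁ = 2.1038 − 2.1014 = 2.40×10⁻³ m
α₁L₁ − α₂L₂ = 18×10⁻⁶×2.1014 − 1.2×10⁻⁵×2.1038 = 1.25796×10⁻⁵ m/K
ΔT = 2.40×10⁻³ / 1.25796×10⁻⁵ = 190.785 K
T = 29.2 + 190.785 = 219.985 °C

T = 220.0 °C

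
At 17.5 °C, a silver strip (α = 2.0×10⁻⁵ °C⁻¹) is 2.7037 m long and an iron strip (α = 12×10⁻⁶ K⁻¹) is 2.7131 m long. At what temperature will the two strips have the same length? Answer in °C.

T = 454.4 °C

Equal length when α₁L₁ΔT − α₂L₂ΔT = L₂ − L₁ = 9.40×10⁻³ m
α₁L₁ = 5.4074×10⁻⁵, α₂L₂ = 3.25572×10⁻⁵ → Δ(αL) = 2.15168×10⁻⁵ m/K
ΔT = 9.40×10⁻³ / 2.15168×10⁻⁵ = 436.868 K, so T = 17.5 + 436.868 = 454.368 °C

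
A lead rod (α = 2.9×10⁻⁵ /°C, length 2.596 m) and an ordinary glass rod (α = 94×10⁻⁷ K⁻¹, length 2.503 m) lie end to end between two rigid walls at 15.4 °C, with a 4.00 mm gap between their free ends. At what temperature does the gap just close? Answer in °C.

T = 55.9 °C

α₁L₁ = 7.5284×10⁻⁵ m/K, α₂L₂ = 2.35282×10⁻⁵ m/K → total 9.88122×10⁻⁵ m/K
ΔT = g/(α₁L₁+α₂L₂) = 4.00×10⁻³ / 9.88122×10⁻⁵ = 40.481 K
T = 15.4 + 40.481 = 55.881 °C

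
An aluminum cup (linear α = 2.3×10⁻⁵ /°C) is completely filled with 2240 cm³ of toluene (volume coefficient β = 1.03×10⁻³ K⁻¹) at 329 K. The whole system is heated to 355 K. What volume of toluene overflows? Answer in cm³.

56.0 cm³

The cup also expands: β_container ≈ 3α = 6.9×10⁻⁵ /K
Net overflow = V₀(β_liq − 3α_cont)ΔT
β − 3α = 1.03×10⁻³ − 6.9×10⁻⁵ = 9.61×10⁻⁴ /K; ΔT = 26 K
ΔV = 2240 × 9.61×10⁻⁴ × 26 = 56.0 cm³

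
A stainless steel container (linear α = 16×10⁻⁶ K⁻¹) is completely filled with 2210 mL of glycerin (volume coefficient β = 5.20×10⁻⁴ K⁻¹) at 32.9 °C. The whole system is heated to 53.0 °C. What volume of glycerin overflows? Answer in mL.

21.0 mL

The container also expands: β_container ≈ 3α = 4.8×10⁻⁵ /K
Net overflow = V₀(β_liq − 3α_cont)ΔT
β − 3α = 5.20×10⁻⁴ − 4.8×10⁻⁵ = 4.72×10⁻⁴ /K; ΔT = 20.1 K
ΔV = 2210 × 4.72×10⁻⁴ × 20.1 = 21.0 mL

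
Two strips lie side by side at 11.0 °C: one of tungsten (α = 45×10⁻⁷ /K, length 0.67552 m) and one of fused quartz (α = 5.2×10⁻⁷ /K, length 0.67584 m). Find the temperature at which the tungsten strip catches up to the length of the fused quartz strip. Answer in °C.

T = 130.0 °C

Equal length when α₁L₁ΔT − α₂L₂ΔT = L₂ − L₁ = 3.20×10⁻⁴ m
α₁L₁ = 3.03984×10⁻⁶, α₂L₂ = 3.514368×10⁻⁷ → Δ(αL) = 2.6884032×10⁻⁶ m/K
ΔT = 3.20×10⁻⁴ / 2.6884032×10⁻⁶ = 119.030 K, so T = 11.0 + 119.030 = 130.030 °C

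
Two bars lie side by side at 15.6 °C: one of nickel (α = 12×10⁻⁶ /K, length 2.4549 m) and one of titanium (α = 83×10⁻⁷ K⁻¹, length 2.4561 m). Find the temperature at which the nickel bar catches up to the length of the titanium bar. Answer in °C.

T = 147.9 °C

Equal length when α₁L₁ΔT − α₂L₂ΔT = L₂ − L₁ = 1.20×10⁻³ m
α₁L₁ = 2.94588×10⁻⁵, α₂L₂ = 2.038563×10⁻⁵ → Δ(αL) = 9.07317×10⁻⁶ m/K
ΔT = 1.20×10⁻³ / 9.07317×10⁻⁶ = 132.258 K, so T = 15.6 + 132.258 = 147.858 °C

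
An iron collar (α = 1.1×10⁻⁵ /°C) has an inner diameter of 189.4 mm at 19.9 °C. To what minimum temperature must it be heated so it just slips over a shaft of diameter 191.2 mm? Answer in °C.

Required Δd = 191.2 − 189.4 = 1.8 mm
Δd = αd₀ΔT ⇒ ΔT = Δd/(αd₀) = 1.8 / (1.1×10⁻⁵ × 189.4) = 863.97 K
T_min = 19.9 + 863.97 = 883.87 °C

T = 884 °C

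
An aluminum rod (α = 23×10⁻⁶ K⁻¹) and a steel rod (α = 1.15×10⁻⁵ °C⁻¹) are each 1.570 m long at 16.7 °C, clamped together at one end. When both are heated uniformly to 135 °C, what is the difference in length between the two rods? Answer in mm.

2.14 mm

ΔT = 118.3 K
aluminum: ΔL = 23×10⁻⁶ × 1.570 m × 118.3 = 4.2718×10⁻³ m = 4.2718 mm
steel: ΔL = 1.15×10⁻⁵ × 1.570 m × 118.3 = 2.1359×10⁻³ m = 2.1359 mm
difference = 4.2718 − 2.1359 = 2.1359 mm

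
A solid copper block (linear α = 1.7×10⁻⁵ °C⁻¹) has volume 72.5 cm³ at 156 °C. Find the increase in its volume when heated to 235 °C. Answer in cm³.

Isotropic solid: β ≈ 3α = 5.1×10⁻⁵ /K; ΔT = 79 K
ΔV = 3αV₀ΔT = 3(1.7×10⁻⁵)(72.5)(79) = 0.292 cm³

ΔV = 0.292 cm³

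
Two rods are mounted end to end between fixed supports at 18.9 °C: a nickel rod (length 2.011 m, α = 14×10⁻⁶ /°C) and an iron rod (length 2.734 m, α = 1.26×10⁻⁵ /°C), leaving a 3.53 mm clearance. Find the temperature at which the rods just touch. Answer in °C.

α₁L₁ = 2.8154×10⁻⁵ m/K, α₂L₂ = 3.44484×10⁻⁵ m/K → total 6.26024×10⁻⁵ m/K
ΔT = g/(α₁L₁+α₂L₂) = 3.53×10⁻³ / 6.26024×10⁻⁵ = 56.388 K
T = 18.9 + 56.388 = 75.288 °C

T = 75.3 °C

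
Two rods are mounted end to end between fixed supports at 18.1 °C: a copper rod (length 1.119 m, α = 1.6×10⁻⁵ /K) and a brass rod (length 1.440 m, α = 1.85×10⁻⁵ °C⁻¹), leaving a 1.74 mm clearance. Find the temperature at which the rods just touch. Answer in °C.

T = 57.2 °C

α₁L₁ = 1.7904×10⁻⁵ m/K, α₂L₂ = 2.664×10⁻⁵ m/K → total 4.4544×10⁻⁵ m/K
ΔT = g/(α₁L₁+α₂L₂) = 1.74×10⁻³ / 4.4544×10⁻⁵ = 39.062 K
T = 18.1 + 39.062 = 57.162 °C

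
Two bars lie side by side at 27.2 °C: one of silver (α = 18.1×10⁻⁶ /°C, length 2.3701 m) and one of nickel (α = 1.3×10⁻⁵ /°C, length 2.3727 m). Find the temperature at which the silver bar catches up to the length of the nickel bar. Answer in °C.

T = 242.9 °C

Equal length when α₁L₁ΔT − α₂L₂ΔT = L₂ − L₁ = 2.60×10⁻³ m
α₁L₁ = 4.289881×10⁻⁵, α₂L₂ = 3.08451×10⁻⁵ → Δ(αL) = 1.205371×10⁻⁵ m/K
ΔT = 2.60×10⁻³ / 1.205371×10⁻⁵ = 215.701 K, so T = 27.2 + 215.701 = 242.901 °C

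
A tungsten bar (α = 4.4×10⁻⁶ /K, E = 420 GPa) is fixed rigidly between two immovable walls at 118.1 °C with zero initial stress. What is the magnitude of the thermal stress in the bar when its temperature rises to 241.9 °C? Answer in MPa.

Fully constrained: the free strain ε = αΔT is blocked, so σ = Eε = EαΔT.
|ΔT| = 123.8 K
σ = 420×10⁹ × 4.4×10⁻⁶ × 123.8 = 2.29×10⁸ Pa

σ = 229 MPa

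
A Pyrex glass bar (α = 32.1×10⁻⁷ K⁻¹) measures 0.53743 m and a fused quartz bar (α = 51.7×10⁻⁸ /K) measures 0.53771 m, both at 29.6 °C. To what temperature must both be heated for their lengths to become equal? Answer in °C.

Equal length when α₁L₁ΔT − α₂L₂ΔT = L₂ − L₁ = 2.80×10⁻⁴ m
α₁L₁ = 1.7251503×10⁻⁶, α₂L₂ = 2.7799607×10⁻⁷ → Δ(αL) = 1.44715423×10⁻⁶ m/K
ΔT = 2.80×10⁻⁴ / 1.44715423×10⁻⁶ = 193.483 K, so T = 29.6 + 193.483 = 223.083 °C

T = 223.1 °C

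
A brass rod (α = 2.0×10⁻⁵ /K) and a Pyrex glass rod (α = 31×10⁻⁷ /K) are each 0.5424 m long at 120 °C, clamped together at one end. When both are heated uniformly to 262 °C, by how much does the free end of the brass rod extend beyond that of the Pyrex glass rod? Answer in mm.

1.30 mm

ΔT = 142 K
brass: ΔL = 2.0×10⁻⁵ × 0.5424 m × 142 = 1.5404×10⁻³ m = 1.5404 mm
Pyrex glass: ΔL = 31×10⁻⁷ × 0.5424 m × 142 = 2.3876×10⁻⁴ m = 0.23876 mm
difference = 1.5404 − 0.23876 = 1.30164 mm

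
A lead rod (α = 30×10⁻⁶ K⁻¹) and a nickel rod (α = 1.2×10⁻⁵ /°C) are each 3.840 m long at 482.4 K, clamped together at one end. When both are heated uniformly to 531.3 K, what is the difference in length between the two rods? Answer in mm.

ΔT = 48.9 K
lead: ΔL = 30×10⁻⁶ × 3.840 m × 48.9 = 5.6333×10⁻³ m = 5.6333 mm
nickel: ΔL = 1.2×10⁻⁵ × 3.840 m × 48.9 = 2.2533×10⁻³ m = 2.2533 mm
difference = 5.6333 − 2.2533 = 3.3800 mm

3.38 mm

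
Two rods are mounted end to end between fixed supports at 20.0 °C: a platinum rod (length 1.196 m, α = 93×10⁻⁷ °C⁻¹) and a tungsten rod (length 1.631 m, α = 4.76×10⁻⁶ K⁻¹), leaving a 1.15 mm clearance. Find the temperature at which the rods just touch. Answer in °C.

T = 80.9 °C

Gap closes when ΔL₁ + ΔL₂ = 1.15 mm = 1.15×10⁻³ m
(α₁L₁ + α₂L₂)ΔT = g
α₁L₁ + α₂L₂ = 93×10⁻⁷×1.196 + 4.76×10⁻⁶×1.631 = 1.888636×10⁻⁵ m/K
ΔT = 1.15×10⁻³ / 1.888636×10⁻⁵ = 60.891 K
T = 20.0 + 60.891 = 80.891 °C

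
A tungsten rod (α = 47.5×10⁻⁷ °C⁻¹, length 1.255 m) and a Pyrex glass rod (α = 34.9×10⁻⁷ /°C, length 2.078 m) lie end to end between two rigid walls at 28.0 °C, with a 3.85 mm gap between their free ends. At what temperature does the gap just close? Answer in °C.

Gap closes when ΔL₁ + ΔL₂ = 3.85 mm = 3.85×10⁻³ m
(α₁L₁ + α₂L₂)ΔT = g
α₁L₁ + α₂L₂ = 47.5×10⁻⁷×1.255 + 34.9×10⁻⁷×2.078 = 1.321347×10⁻⁵ m/K
ΔT = 3.85×10⁻³ / 1.321347×10⁻⁵ = 291.37 K
T = 28.0 + 291.37 = 319.37 °C

T = 319 °C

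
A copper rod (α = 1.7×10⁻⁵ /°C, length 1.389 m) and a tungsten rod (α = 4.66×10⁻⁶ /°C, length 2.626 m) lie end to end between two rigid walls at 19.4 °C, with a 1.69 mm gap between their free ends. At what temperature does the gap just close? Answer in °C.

α₁L₁ = 2.3613×10⁻⁵ m/K, α₂L₂ = 1.223716×10⁻⁵ m/K → total 3.585016×10⁻⁵ m/K
ΔT = g/(α₁L₁+α₂L₂) = 1.69×10⁻³ / 3.585016×10⁻⁵ = 47.141 K
T = 19.4 + 47.141 = 66.541 °C

T = 66.5 °C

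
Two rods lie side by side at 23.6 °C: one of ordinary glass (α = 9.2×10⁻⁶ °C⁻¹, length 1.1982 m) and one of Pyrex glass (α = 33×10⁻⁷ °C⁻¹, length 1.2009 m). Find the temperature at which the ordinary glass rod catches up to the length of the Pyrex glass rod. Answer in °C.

T = 406.0 °C

L₁(1 + α₁ΔT) = L₂(1 + α₂ΔT) ⇒ ΔT = (L₂ − L₁)/(α₁L₁ − α₂L₂)
L₂ − L₁ = 1.2009 − 1.1982 = 2.70×10⁻³ m
α₁L₁ − α₂L₂ = 9.2×10⁻⁶×1.1982 − 33×10⁻⁷×1.2009 = 7.06047×10⁻⁶ m/K
ΔT = 2.70×10⁻³ / 7.06047×10⁻⁶ = 382.411 K
T = 23.6 + 382.411 = 406.011 °C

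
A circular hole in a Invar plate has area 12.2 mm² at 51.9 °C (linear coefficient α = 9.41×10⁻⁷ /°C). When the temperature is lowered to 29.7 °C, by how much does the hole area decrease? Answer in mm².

Area coefficient ≈ 2α; |ΔT| = 22.2 K
ΔA = 2αA₀ΔT = 2(9.41×10⁻⁷)(12.2)(22.2) = 5.10×10⁻⁴ mm²

ΔA = 0.000510 mm²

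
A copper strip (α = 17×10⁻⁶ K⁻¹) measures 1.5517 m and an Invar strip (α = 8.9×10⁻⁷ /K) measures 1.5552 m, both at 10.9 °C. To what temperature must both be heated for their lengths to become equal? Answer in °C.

T = 150.9 °C

Equal length when α₁L₁ΔT − α₂L₂ΔT = L₂ − L₁ = 3.50×10⁻³ m
α₁L₁ = 2.63789×10⁻⁵, α₂L₂ = 1.384128×10⁻⁶ → Δ(αL) = 2.4994772×10⁻⁵ m/K
ΔT = 3.50×10⁻³ / 2.4994772×10⁻⁵ = 140.029 K, so T = 10.9 + 140.029 = 150.929 °C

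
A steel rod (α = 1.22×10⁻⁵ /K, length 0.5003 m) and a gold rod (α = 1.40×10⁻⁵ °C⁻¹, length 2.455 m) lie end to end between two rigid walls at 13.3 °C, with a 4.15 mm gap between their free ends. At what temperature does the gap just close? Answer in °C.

α₁L₁ = 6.10366×10⁻⁶ m/K, α₂L₂ = 3.437×10⁻⁵ m/K → total 4.047366×10⁻⁵ m/K
ΔT = g/(α₁L₁+α₂L₂) = 4.15×10⁻³ / 4.047366×10⁻⁵ = 102.54 K
T = 13.3 + 102.54 = 115.84 °C

T = 116 °C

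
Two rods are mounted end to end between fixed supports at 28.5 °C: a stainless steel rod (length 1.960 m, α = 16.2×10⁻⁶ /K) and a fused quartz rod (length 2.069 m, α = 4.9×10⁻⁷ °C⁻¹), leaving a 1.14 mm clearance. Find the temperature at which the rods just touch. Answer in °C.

T = 63.3 °C

α₁L₁ = 3.1752×10⁻⁵ m/K, α₂L₂ = 1.01381×10⁻⁶ m/K → total 3.276581×10⁻⁵ m/K
ΔT = g/(α₁L₁+α₂L₂) = 1.14×10⁻³ / 3.276581×10⁻⁵ = 34.792 K
T = 28.5 + 34.792 = 63.292 °C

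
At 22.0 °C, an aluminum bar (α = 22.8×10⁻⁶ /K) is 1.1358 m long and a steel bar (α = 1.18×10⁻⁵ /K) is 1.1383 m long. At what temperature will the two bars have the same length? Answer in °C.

Equal length when α₁L₁ΔT − α₂L₂ΔT = L₂ − L₁ = 2.50×10⁻³ m
α₁L₁ = 2.589624×10⁻⁵, α₂L₂ = 1.343194×10⁻⁵ → Δ(αL) = 1.24643×10⁻⁵ m/K
ΔT = 2.50×10⁻³ / 1.24643×10⁻⁵ = 200.573 K, so T = 22.0 + 200.573 = 222.573 °C

T = 222.6 °C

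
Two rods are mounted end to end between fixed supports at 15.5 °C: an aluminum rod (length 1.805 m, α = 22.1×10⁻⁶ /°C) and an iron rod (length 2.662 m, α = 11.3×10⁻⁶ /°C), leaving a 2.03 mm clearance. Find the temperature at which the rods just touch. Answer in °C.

Gap closes when ΔL₁ + ΔL₂ = 2.03 mm = 2.03×10⁻³ m
(α₁L₁ + α₂L₂)ΔT = g
α₁L₁ + α₂L₂ = 22.1×10⁻⁶×1.805 + 11.3×10⁻⁶×2.662 = 6.99711×10⁻⁵ m/K
ΔT = 2.03×10⁻³ / 6.99711×10⁻⁵ = 29.012 K
T = 15.5 + 29.012 = 44.512 °C

T = 44.5 °C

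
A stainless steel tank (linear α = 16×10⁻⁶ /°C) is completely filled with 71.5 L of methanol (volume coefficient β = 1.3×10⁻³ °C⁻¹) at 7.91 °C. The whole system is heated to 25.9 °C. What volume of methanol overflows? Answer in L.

The tank also expands: β_container ≈ 3α = 4.8×10⁻⁵ /K
Net overflow = V₀(β_liq − 3α_cont)ΔT
β − 3α = 1.30×10⁻³ − 4.8×10⁻⁵ = 1.252×10⁻³ /K; ΔT = 17.99 K
ΔV = 71.5 × 1.252×10⁻³ × 17.99 = 1.61 L

1.61 L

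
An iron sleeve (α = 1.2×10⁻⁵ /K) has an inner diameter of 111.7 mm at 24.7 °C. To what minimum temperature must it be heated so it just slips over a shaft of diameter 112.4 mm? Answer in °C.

Required Δd = 112.4 − 111.7 = 0.7 mm
Δd = αd₀ΔT ⇒ ΔT = Δd/(αd₀) = 0.7 / (1.2×10⁻⁵ × 111.7) = 522.23 K
T_min = 24.7 + 522.23 = 546.93 °C

T = 547 °C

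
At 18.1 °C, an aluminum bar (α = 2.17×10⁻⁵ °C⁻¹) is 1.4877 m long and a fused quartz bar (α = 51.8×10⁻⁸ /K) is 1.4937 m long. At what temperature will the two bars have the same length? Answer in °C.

Equal length when α₁L₁ΔT − α₂L₂ΔT = L₂ − L₁ = 6.00×10⁻³ m
α₁L₁ = 3.228309×10⁻⁵, α₂L₂ = 7.737366×10⁻⁷ → Δ(αL) = 3.15093534×10⁻⁵ m/K
ΔT = 6.00×10⁻³ / 3.15093534×10⁻⁵ = 190.420 K, so T = 18.1 + 190.420 = 208.520 °C

T = 208.5 °C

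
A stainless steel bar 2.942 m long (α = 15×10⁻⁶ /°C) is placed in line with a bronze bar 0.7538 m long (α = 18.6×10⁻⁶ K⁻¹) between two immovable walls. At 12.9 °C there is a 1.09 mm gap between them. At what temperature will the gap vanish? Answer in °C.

T = 31.6 °C

α₁L₁ = 4.413×10⁻⁵ m/K, α₂L₂ = 1.402068×10⁻⁵ m/K → total 5.815068×10⁻⁵ m/K
ΔT = g/(α₁L₁+α₂L₂) = 1.09×10⁻³ / 5.815068×10⁻⁵ = 18.744 K
T = 12.9 + 18.744 = 31.644 °C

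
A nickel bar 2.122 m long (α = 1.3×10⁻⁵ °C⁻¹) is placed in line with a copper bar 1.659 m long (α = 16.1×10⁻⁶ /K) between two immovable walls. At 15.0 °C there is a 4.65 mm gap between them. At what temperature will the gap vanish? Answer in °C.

α₁L₁ = 2.7586×10⁻⁵ m/K, α₂L₂ = 2.67099×10⁻⁵ m/K → total 5.42959×10⁻⁵ m/K
ΔT = g/(α₁L₁+α₂L₂) = 4.65×10⁻³ / 5.42959×10⁻⁵ = 85.64 K
T = 15.0 + 85.64 = 100.64 °C

T = 101 °C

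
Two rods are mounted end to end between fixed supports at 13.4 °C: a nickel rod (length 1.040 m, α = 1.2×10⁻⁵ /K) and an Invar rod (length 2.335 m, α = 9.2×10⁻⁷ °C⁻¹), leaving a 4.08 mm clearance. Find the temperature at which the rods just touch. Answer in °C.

Gap closes when ΔL₁ + ΔL₂ = 4.08 mm = 4.08×10⁻³ m
(α₁L₁ + α₂L₂)ΔT = g
α₁L₁ + α₂L₂ = 1.2×10⁻⁵×1.040 + 9.2×10⁻⁷×2.335 = 1.46282×10⁻⁵ m/K
ΔT = 4.08×10⁻³ / 1.46282×10⁻⁵ = 278.91 K
T = 13.4 + 278.91 = 292.31 °C

T = 292 °C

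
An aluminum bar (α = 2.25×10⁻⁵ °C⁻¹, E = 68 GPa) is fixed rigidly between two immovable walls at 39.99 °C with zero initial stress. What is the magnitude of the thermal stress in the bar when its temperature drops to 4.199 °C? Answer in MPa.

σ = 54.8 MPa

Fully constrained: the free strain ε = αΔT is blocked, so σ = Eε = EαΔT.
|ΔT| = 35.791 K
σ = 68.0×10⁹ × 2.25×10⁻⁵ × 35.791 = 5.48×10⁷ Pa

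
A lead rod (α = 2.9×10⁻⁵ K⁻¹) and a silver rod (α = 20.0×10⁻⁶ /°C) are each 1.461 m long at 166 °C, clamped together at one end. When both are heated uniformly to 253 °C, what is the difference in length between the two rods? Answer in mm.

1.14 mm

ΔT = 87 K
lead: ΔL = 2.9×10⁻⁵ × 1.461 m × 87 = 3.6861×10⁻³ m = 3.6861 mm
silver: ΔL = 20.0×10⁻⁶ × 1.461 m × 87 = 2.5421×10⁻³ m = 2.5421 mm
difference = 3.6861 − 2.5421 = 1.1440 mm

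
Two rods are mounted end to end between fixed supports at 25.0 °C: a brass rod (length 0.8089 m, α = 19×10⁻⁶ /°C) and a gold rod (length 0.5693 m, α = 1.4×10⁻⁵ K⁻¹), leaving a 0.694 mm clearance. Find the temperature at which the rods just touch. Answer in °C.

T = 54.7 °C

Gap closes when ΔL₁ + ΔL₂ = 0.694 mm = 6.94×10⁻⁴ m
(α₁L₁ + α₂L₂)ΔT = g
α₁L₁ + α₂L₂ = 19×10⁻⁶×0.8089 + 1.4×10⁻⁵×0.5693 = 2.33393×10⁻⁵ m/K
ΔT = 6.94×10⁻⁴ / 2.33393×10⁻⁵ = 29.735 K
T = 25.0 + 29.735 = 54.735 °C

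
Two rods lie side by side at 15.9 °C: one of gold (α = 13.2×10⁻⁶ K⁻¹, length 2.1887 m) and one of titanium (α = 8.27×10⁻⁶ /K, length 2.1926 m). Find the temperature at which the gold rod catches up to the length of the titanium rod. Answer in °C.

L₁(1 + α₁ΔT) = L₂(1 + α₂ΔT) ⇒ ΔT = (L₂ − L₁)/(α₁L₁ − α₂L₂)
L₂ − L₁ = 2.1926 − 2.1887 = 3.90×10⁻³ m
α₁L₁ − α₂L₂ = 13.2×10⁻⁶×2.1887 − 8.27×10⁻⁶×2.1926 = 1.0758038×10⁻⁵ m/K
ΔT = 3.90×10⁻³ / 1.0758038×10⁻⁵ = 362.520 K
T = 15.9 + 362.520 = 378.420 °C

T = 378.4 °C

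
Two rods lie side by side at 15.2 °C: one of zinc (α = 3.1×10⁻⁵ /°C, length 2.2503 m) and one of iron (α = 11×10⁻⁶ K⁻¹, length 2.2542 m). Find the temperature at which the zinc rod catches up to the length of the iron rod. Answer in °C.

T = 101.9 °C

L₁(1 + α₁ΔT) = L₂(1 + α₂ΔT) ⇒ ΔT = (L₂ − L₁)/(α₁L₁ − α₂L₂)
L₂ − L₁ = 2.2542 − 2.2503 = 3.90×10⁻³ m
α₁L₁ − α₂L₂ = 3.1×10⁻⁵×2.2503 − 11×10⁻⁶×2.2542 = 4.49631×10⁻⁵ m/K
ΔT = 3.90×10⁻³ / 4.49631×10⁻⁵ = 86.738 K
T = 15.2 + 86.738 = 101.938 °C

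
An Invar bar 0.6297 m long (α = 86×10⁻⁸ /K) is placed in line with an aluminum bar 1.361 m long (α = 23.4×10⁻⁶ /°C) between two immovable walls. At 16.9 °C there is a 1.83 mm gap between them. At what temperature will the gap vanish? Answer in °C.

Gap closes when ΔL₁ + ΔL₂ = 1.83 mm = 1.83×10⁻³ m
(α₁L₁ + α₂L₂)ΔT = g
α₁L₁ + α₂L₂ = 86×10⁻⁸×0.6297 + 23.4×10⁻⁶×1.361 = 3.2388942×10⁻⁵ m/K
ΔT = 1.83×10⁻³ / 3.2388942×10⁻⁵ = 56.501 K
T = 16.9 + 56.501 = 73.401 °C

T = 73.4 °C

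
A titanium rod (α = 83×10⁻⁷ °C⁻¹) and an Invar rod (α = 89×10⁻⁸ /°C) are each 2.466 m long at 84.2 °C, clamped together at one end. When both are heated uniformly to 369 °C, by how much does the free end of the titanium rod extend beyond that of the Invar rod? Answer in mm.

ΔT = 284.8 K
titanium: ΔL = 83×10⁻⁷ × 2.466 m × 284.8 = 5.8292×10⁻³ m = 5.8292 mm
Invar: ΔL = 89×10⁻⁸ × 2.466 m × 284.8 = 6.2506×10⁻⁴ m = 0.62506 mm
difference = 5.8292 − 0.62506 = 5.20414 mm

5.20 mm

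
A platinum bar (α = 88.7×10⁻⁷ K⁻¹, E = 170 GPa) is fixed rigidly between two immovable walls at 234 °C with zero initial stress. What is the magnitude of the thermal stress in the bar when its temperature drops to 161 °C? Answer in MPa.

Fully constrained: the free strain ε = αΔT is blocked, so σ = Eε = EαΔT.
|ΔT| = 73 K
σ = 170×10⁹ × 88.7×10⁻⁷ × 73 = 1.10×10⁸ Pa

σ = 110 MPa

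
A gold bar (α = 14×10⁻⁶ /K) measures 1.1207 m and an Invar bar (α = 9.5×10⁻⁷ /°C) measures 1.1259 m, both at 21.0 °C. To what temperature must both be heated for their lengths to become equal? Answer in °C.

T = 376.7 °C

Equal length when α₁L₁ΔT − α₂L₂ΔT = L₂ − L₁ = 5.20×10⁻³ m
α₁L₁ = 1.56898×10⁻⁵, α₂L₂ = 1.069605×10⁻⁶ → Δ(αL) = 1.4620195×10⁻⁵ m/K
ΔT = 5.20×10⁻³ / 1.4620195×10⁻⁵ = 355.672 K, so T = 21.0 + 355.672 = 376.672 °C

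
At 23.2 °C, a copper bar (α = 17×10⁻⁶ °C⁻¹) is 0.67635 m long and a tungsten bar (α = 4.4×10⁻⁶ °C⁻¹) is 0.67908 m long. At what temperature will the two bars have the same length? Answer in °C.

L₁(1 + α₁ΔT) = L₂(1 + α₂ΔT) ⇒ ΔT = (L₂ − L₁)/(α₁L₁ − α₂L₂)
L₂ − L₁ = 0.67908 − 0.67635 = 2.73×10⁻³ m
α₁L₁ − α₂L₂ = 17×10⁻⁶×0.67635 − 4.4×10⁻⁶×0.67908 = 8.509998×10⁻⁶ m/K
ΔT = 2.73×10⁻³ / 8.509998×10⁻⁶ = 320.799 K
T = 23.2 + 320.799 = 343.999 °C

T = 344.0 °C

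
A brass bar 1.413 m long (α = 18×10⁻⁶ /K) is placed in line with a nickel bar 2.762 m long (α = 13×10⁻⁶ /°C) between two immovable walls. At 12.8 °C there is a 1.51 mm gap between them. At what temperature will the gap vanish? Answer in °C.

α₁L₁ = 2.5434×10⁻⁵ m/K, α₂L₂ = 3.5906×10⁻⁵ m/K → total 6.134×10⁻⁵ m/K
ΔT = g/(α₁L₁+α₂L₂) = 1.51×10⁻³ / 6.134×10⁻⁵ = 24.617 K
T = 12.8 + 24.617 = 37.417 °C

T = 37.4 °C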